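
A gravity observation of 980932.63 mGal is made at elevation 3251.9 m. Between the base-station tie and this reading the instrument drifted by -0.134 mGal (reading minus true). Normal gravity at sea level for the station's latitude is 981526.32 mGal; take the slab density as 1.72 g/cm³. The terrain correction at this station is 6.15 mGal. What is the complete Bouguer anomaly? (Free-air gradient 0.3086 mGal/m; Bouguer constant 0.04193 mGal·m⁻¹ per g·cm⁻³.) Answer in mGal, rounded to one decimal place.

181.6

Drift-corrected reading = 980932.63 − (-0.134) = 980932.764 mGal
Free-air correction = 0.3086 × 3251.9 = 1003.54 mGal
Free-air anomaly = 980932.764 − 981526.32 + (1003.54) = 409.984 mGal
Bouguer slab correction = 0.04193 × 1.72 × 3251.9 = 234.53 mGal
Simple Bouguer anomaly = 409.984 − (234.53) = 175.454 mGal
Complete Bouguer anomaly = 175.454 + 6.15 = 181.604 mGal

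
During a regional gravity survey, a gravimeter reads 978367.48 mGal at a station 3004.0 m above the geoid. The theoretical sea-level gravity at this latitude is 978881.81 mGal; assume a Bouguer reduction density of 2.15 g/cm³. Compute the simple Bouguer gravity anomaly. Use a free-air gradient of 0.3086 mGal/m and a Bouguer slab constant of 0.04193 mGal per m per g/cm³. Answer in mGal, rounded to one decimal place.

Free-air correction = 0.3086 × 3004.0 = 927.03 mGal
Free-air anomaly = 978367.48 − 978881.81 + (927.03) = 412.70 mGal
Bouguer slab correction = 0.04193 × 2.15 × 3004.0 = 270.81 mGal
Simple Bouguer anomaly = 412.70 − (270.81) = 141.89 mGal

141.9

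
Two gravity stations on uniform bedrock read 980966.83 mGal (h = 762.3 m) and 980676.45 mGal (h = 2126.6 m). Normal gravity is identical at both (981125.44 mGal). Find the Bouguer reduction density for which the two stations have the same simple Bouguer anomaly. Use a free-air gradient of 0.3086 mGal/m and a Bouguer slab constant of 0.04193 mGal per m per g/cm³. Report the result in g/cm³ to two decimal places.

2.28

Δg_obs = 980676.45 − 980966.83 = -290.38 mGal over Δh = 2126.6 − 762.3 = 1364.3 m
Equal Bouguer anomalies ⇒ Δg_obs + (0.3086 − 0.04193ρ)·Δh = 0
0.3086 − 0.04193ρ = −Δg_obs/Δh = 0.21284
ρ = (0.3086 − 0.21284) / 0.04193 = 2.28 g/cm³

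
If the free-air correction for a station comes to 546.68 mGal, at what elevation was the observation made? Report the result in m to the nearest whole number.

1771

h = 546.68 / 0.3086 = 1771.48 m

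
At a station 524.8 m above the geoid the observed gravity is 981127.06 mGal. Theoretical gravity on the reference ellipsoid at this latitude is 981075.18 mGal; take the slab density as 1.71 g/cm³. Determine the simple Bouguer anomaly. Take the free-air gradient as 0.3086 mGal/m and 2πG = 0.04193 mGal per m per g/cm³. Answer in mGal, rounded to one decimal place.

176.2

Free-air correction = 0.3086 × 524.8 = 161.95 mGal
Free-air anomaly = 981127.06 − 981075.18 + (161.95) = 213.83 mGal
Bouguer slab correction = 0.04193 × 1.71 × 524.8 = 37.63 mGal
Simple Bouguer anomaly = 213.83 − (37.63) = 176.20 mGal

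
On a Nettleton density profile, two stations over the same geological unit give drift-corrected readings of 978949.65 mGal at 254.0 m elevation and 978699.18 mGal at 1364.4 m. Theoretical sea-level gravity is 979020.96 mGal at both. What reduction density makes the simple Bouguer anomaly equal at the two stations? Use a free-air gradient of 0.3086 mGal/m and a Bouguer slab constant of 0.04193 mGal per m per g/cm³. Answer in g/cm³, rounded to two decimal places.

Δg_obs = 978699.18 − 978949.65 = -250.47 mGal over Δh = 1364.4 − 254.0 = 1110.4 m
Equal Bouguer anomalies ⇒ Δg_obs + (0.3086 − 0.04193ρ)·Δh = 0
0.3086 − 0.04193ρ = −Δg_obs/Δh = 0.22557
ρ = (0.3086 − 0.22557) / 0.04193 = 1.98 g/cm³

1.98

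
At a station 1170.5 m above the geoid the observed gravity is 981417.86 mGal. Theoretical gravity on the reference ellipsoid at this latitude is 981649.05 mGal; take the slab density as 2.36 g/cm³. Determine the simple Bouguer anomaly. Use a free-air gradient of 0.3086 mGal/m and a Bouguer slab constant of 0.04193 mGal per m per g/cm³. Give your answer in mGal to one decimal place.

Free-air correction = 0.3086 × 1170.5 = 361.22 mGal
Free-air anomaly = 981417.86 − 981649.05 + (361.22) = 130.03 mGal
Bouguer slab correction = 0.04193 × 2.36 × 1170.5 = 115.83 mGal
Simple Bouguer anomaly = 130.03 − (115.83) = 14.20 mGal

14.2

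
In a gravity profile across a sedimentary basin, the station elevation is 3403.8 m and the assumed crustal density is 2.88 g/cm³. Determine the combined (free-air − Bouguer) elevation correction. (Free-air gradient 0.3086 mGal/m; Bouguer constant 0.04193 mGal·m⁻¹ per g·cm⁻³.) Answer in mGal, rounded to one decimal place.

Combined gradient = 0.3086 − 0.04193 × 2.88 = 0.1878416 mGal/m
Combined elevation correction = 0.1878416 × 3403.8 = 639.4 mGal

639.4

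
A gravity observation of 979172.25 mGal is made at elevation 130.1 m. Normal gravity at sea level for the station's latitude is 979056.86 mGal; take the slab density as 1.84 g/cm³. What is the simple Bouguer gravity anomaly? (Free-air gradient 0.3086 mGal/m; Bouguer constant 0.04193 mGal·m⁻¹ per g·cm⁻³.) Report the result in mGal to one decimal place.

Free-air correction = 0.3086 × 130.1 = 40.15 mGal
Free-air anomaly = 979172.25 − 979056.86 + (40.15) = 155.54 mGal
Bouguer slab correction = 0.04193 × 1.84 × 130.1 = 10.04 mGal
Simple Bouguer anomaly = 155.54 − (10.04) = 145.50 mGal

145.5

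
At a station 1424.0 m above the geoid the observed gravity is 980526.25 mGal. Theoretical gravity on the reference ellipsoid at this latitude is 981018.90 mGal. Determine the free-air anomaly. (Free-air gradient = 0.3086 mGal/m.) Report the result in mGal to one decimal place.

-53.2

Free-air correction = 0.3086 × 1424.0 = 439.45 mGal
Free-air anomaly = 980526.25 − 981018.90 + (439.45) = -53.20 mGal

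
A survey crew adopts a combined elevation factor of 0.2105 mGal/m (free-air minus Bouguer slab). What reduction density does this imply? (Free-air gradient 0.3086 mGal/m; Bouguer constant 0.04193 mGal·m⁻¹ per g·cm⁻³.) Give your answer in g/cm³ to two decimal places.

2.34

0.2105 = 0.3086 − 0.04193 × ρ
ρ = (0.3086 − 0.2105) / 0.04193 = 2.34 g/cm³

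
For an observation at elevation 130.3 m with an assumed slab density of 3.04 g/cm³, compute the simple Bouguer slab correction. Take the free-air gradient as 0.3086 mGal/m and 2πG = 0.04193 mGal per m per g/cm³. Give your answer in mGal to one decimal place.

Bouguer slab correction = 0.04193 × 3.04 × 130.3 = 16.6 mGal

16.6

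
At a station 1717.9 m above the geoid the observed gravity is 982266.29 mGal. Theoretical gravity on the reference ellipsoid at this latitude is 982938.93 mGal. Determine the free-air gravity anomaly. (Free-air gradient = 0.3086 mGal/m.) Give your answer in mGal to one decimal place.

Free-air correction = 0.3086 × 1717.9 = 530.14 mGal
Free-air anomaly = 982266.29 − 982938.93 + (530.14) = -142.50 mGal

-142.5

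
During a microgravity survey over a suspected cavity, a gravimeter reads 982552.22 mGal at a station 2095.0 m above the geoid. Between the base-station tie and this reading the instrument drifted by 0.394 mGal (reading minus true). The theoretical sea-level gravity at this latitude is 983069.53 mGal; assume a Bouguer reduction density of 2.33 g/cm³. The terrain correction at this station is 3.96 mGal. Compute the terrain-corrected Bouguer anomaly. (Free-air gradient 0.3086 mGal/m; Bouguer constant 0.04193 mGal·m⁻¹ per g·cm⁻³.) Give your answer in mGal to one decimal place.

Drift-corrected reading = 982552.22 − (0.394) = 982551.826 mGal
Free-air correction = 0.3086 × 2095.0 = 646.52 mGal
Free-air anomaly = 982551.826 − 983069.53 + (646.52) = 128.816 mGal
Bouguer slab correction = 0.04193 × 2.33 × 2095.0 = 204.68 mGal
Simple Bouguer anomaly = 128.816 − (204.68) = -75.864 mGal
Complete Bouguer anomaly = -75.864 + 3.96 = -71.904 mGal

-71.9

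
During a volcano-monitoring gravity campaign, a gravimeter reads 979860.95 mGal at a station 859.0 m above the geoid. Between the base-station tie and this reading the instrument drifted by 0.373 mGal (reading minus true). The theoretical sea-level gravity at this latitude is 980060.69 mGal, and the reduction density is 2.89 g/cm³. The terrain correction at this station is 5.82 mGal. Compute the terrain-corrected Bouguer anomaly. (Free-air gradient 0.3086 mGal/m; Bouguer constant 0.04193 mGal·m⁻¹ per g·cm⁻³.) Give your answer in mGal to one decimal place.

Drift-corrected reading = 979860.95 − (0.373) = 979860.577 mGal
Free-air correction = 0.3086 × 859.0 = 265.09 mGal
Free-air anomaly = 979860.577 − 980060.69 + (265.09) = 64.977 mGal
Bouguer slab correction = 0.04193 × 2.89 × 859.0 = 104.09 mGal
Simple Bouguer anomaly = 64.977 − (104.09) = -39.113 mGal
Complete Bouguer anomaly = -39.113 + 5.82 = -33.293 mGal

-33.3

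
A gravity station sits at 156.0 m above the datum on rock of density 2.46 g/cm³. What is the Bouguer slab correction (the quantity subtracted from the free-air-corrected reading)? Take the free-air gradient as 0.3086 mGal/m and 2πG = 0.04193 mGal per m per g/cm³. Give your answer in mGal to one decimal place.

Bouguer slab correction = 0.04193 × 2.46 × 156.0 = 16.1 mGal

16.1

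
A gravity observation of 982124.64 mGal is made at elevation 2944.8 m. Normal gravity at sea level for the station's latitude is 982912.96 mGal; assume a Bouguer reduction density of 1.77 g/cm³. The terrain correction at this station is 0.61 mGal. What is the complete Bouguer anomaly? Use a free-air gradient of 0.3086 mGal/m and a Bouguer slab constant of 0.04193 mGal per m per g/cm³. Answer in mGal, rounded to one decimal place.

Free-air correction = 0.3086 × 2944.8 = 908.77 mGal
Free-air anomaly = 982124.64 − 982912.96 + (908.77) = 120.45 mGal
Bouguer slab correction = 0.04193 × 1.77 × 2944.8 = 218.55 mGal
Simple Bouguer anomaly = 120.45 − (218.55) = -98.10 mGal
Complete Bouguer anomaly = -98.10 + 0.61 = -97.49 mGal

-97.5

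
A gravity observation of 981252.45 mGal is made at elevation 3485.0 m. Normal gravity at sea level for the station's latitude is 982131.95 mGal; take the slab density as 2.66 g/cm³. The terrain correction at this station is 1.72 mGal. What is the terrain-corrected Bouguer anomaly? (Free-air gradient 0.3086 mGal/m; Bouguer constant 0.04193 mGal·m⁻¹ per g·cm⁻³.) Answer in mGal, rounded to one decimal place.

Free-air correction = 0.3086 × 3485.0 = 1075.47 mGal
Free-air anomaly = 981252.45 − 982131.95 + (1075.47) = 195.97 mGal
Bouguer slab correction = 0.04193 × 2.66 × 3485.0 = 388.70 mGal
Simple Bouguer anomaly = 195.97 − (388.70) = -192.73 mGal
Complete Bouguer anomaly = -192.73 + 1.72 = -191.01 mGal

-191.0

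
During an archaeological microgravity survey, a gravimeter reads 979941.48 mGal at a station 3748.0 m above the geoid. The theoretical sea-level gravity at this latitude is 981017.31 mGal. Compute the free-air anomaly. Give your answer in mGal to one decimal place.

Free-air correction = 0.3086 × 3748.0 = 1156.63 mGal
Free-air anomaly = 979941.48 − 981017.31 + (1156.63) = 80.80 mGal

80.8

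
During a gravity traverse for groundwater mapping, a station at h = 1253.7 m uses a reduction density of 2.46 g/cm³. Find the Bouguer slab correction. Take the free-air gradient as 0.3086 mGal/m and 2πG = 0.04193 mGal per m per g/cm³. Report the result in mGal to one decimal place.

129.3

Bouguer slab correction = 0.04193 × 2.46 × 1253.7 = 129.3 mGal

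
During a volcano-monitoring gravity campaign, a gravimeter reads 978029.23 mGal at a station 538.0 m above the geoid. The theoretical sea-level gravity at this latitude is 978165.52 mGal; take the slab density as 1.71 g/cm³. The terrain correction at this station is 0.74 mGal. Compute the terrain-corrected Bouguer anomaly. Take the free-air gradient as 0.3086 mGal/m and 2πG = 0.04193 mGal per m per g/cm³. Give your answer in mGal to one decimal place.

Free-air correction = 0.3086 × 538.0 = 166.03 mGal
Free-air anomaly = 978029.23 − 978165.52 + (166.03) = 29.74 mGal
Bouguer slab correction = 0.04193 × 1.71 × 538.0 = 38.57 mGal
Simple Bouguer anomaly = 29.74 − (38.57) = -8.83 mGal
Complete Bouguer anomaly = -8.83 + 0.74 = -8.09 mGal

-8.1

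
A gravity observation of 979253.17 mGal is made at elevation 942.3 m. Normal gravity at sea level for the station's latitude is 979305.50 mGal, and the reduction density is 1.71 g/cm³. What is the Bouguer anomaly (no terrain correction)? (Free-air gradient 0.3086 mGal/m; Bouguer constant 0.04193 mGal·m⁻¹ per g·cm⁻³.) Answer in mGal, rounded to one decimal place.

170.9

Free-air correction = 0.3086 × 942.3 = 290.79 mGal
Free-air anomaly = 979253.17 − 979305.50 + (290.79) = 238.46 mGal
Bouguer slab correction = 0.04193 × 1.71 × 942.3 = 67.56 mGal
Simple Bouguer anomaly = 238.46 − (67.56) = 170.90 mGal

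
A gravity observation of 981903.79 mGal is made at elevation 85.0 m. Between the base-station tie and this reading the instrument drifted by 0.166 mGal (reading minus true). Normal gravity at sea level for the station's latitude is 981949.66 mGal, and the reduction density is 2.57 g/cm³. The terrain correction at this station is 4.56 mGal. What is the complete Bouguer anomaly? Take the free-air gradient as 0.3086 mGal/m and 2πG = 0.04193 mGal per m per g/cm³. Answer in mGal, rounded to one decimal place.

Drift-corrected reading = 981903.79 − (0.166) = 981903.624 mGal
Free-air correction = 0.3086 × 85.0 = 26.23 mGal
Free-air anomaly = 981903.624 − 981949.66 + (26.23) = -19.806 mGal
Bouguer slab correction = 0.04193 × 2.57 × 85.0 = 9.16 mGal
Simple Bouguer anomaly = -19.806 − (9.16) = -28.966 mGal
Complete Bouguer anomaly = -28.966 + 4.56 = -24.406 mGal

-24.4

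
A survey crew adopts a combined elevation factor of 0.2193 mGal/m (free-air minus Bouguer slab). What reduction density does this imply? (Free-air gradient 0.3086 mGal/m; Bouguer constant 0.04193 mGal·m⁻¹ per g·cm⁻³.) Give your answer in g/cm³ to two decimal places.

2.13

0.2193 = 0.3086 − 0.04193 × ρ
ρ = (0.3086 − 0.2193) / 0.04193 = 2.13 g/cm³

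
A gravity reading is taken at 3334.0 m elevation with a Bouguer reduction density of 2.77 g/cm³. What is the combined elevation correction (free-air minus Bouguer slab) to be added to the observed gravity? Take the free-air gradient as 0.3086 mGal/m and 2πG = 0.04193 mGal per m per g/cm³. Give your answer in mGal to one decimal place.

641.6

Combined gradient = 0.3086 − 0.04193 × 2.77 = 0.1924539 mGal/m
Combined elevation correction = 0.1924539 × 3334.0 = 641.6 mGal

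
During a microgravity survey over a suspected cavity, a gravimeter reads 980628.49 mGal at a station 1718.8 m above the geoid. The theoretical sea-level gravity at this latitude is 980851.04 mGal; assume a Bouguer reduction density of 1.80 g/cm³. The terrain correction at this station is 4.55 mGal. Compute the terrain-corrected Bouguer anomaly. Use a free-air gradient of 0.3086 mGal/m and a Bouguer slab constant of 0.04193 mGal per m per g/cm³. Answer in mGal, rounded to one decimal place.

182.7

Free-air correction = 0.3086 × 1718.8 = 530.42 mGal
Free-air anomaly = 980628.49 − 980851.04 + (530.42) = 307.87 mGal
Bouguer slab correction = 0.04193 × 1.80 × 1718.8 = 129.72 mGal
Simple Bouguer anomaly = 307.87 − (129.72) = 178.15 mGal
Complete Bouguer anomaly = 178.15 + 4.55 = 182.70 mGal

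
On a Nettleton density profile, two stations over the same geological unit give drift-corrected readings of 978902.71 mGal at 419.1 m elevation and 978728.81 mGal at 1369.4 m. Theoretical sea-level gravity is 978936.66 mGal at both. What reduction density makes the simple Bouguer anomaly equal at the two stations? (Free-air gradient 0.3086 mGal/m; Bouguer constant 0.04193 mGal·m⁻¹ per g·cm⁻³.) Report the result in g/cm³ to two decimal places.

3.00

Δg_obs = 978728.81 − 978902.71 = -173.90 mGal over Δh = 1369.4 − 419.1 = 950.3 m
Equal Bouguer anomalies ⇒ Δg_obs + (0.3086 − 0.04193ρ)·Δh = 0
0.3086 − 0.04193ρ = −Δg_obs/Δh = 0.18299
ρ = (0.3086 − 0.18299) / 0.04193 = 3.00 g/cm³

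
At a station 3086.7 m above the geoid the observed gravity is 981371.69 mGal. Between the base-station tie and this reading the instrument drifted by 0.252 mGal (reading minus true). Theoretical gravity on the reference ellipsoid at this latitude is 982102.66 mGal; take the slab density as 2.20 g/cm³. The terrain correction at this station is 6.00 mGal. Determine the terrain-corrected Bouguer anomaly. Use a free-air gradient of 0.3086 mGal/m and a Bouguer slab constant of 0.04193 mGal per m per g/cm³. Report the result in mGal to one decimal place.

Drift-corrected reading = 981371.69 − (0.252) = 981371.438 mGal
Free-air correction = 0.3086 × 3086.7 = 952.56 mGal
Free-air anomaly = 981371.438 − 982102.66 + (952.56) = 221.338 mGal
Bouguer slab correction = 0.04193 × 2.20 × 3086.7 = 284.74 mGal
Simple Bouguer anomaly = 221.338 − (284.74) = -63.402 mGal
Complete Bouguer anomaly = -63.402 + 6.00 = -57.402 mGal

-57.4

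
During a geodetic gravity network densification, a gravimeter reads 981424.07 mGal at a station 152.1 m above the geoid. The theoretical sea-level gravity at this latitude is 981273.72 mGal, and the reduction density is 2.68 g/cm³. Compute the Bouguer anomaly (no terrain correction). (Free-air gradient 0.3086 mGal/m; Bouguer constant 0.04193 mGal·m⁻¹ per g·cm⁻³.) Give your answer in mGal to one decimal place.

Free-air correction = 0.3086 × 152.1 = 46.94 mGal
Free-air anomaly = 981424.07 − 981273.72 + (46.94) = 197.29 mGal
Bouguer slab correction = 0.04193 × 2.68 × 152.1 = 17.09 mGal
Simple Bouguer anomaly = 197.29 − (17.09) = 180.20 mGal

180.2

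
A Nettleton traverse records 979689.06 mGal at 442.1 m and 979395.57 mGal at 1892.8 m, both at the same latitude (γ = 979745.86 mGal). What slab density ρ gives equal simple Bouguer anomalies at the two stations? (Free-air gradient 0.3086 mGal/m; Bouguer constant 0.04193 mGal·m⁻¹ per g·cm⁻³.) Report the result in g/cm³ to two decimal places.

2.53

Δg_obs = 979395.57 − 979689.06 = -293.49 mGal over Δh = 1892.8 − 442.1 = 1450.7 m
Equal Bouguer anomalies ⇒ Δg_obs + (0.3086 − 0.04193ρ)·Δh = 0
0.3086 − 0.04193ρ = −Δg_obs/Δh = 0.20231
ρ = (0.3086 − 0.20231) / 0.04193 = 2.53 g/cm³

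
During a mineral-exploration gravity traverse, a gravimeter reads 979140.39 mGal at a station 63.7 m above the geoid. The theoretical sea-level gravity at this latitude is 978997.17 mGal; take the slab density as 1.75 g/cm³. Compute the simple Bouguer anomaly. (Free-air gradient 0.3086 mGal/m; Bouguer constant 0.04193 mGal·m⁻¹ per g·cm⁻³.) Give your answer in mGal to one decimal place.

Free-air correction = 0.3086 × 63.7 = 19.66 mGal
Free-air anomaly = 979140.39 − 978997.17 + (19.66) = 162.88 mGal
Bouguer slab correction = 0.04193 × 1.75 × 63.7 = 4.67 mGal
Simple Bouguer anomaly = 162.88 − (4.67) = 158.21 mGal

158.2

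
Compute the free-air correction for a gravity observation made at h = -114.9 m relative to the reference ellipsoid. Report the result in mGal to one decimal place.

-35.5

Free-air correction = 0.3086 × -114.9 = -35.5 mGal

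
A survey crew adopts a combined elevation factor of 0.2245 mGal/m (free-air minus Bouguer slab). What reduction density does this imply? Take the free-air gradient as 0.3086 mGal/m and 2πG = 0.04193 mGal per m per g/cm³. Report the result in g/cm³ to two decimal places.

0.2245 = 0.3086 − 0.04193 × ρ
ρ = (0.3086 − 0.2245) / 0.04193 = 2.01 g/cm³

2.01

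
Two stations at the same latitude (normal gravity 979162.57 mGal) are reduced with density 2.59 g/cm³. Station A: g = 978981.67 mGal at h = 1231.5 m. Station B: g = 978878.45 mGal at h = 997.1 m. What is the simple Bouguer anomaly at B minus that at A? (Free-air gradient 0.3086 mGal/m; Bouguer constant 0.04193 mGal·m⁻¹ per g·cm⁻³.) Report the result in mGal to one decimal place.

-150.1

Δg_SB(A) = 978981.67 − 979162.57 + 0.3086×1231.5 − 0.04193×2.59×1231.5 = 65.40 mGal
Δg_SB(B) = 978878.45 − 979162.57 + 0.3086×997.1 − 0.04193×2.59×997.1 = -84.70 mGal
Difference = -84.70 − (65.40) = -150.10 mGal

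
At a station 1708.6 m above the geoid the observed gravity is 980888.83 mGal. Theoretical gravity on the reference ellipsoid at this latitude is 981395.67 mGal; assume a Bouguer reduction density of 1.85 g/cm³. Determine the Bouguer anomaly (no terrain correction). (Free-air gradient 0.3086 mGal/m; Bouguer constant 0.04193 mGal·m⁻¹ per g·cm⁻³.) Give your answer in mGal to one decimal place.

Free-air correction = 0.3086 × 1708.6 = 527.27 mGal
Free-air anomaly = 980888.83 − 981395.67 + (527.27) = 20.43 mGal
Bouguer slab correction = 0.04193 × 1.85 × 1708.6 = 132.54 mGal
Simple Bouguer anomaly = 20.43 − (132.54) = -112.11 mGal

-112.1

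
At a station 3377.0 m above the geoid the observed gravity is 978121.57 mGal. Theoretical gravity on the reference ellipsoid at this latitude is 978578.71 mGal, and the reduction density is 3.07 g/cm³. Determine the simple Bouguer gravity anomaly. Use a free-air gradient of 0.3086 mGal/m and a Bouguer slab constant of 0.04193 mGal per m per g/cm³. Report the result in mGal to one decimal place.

Free-air correction = 0.3086 × 3377.0 = 1042.14 mGal
Free-air anomaly = 978121.57 − 978578.71 + (1042.14) = 585.00 mGal
Bouguer slab correction = 0.04193 × 3.07 × 3377.0 = 434.70 mGal
Simple Bouguer anomaly = 585.00 − (434.70) = 150.30 mGal

150.3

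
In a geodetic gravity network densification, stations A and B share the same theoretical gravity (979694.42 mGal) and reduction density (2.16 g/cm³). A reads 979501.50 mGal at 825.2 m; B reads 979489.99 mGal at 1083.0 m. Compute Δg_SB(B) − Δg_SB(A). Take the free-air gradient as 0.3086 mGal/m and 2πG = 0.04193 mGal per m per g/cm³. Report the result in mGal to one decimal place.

Δg_SB(A) = 979501.50 − 979694.42 + 0.3086×825.2 − 0.04193×2.16×825.2 = -13.00 mGal
Δg_SB(B) = 979489.99 − 979694.42 + 0.3086×1083.0 − 0.04193×2.16×1083.0 = 31.70 mGal
Difference = 31.70 − (-13.00) = 44.70 mGal

44.7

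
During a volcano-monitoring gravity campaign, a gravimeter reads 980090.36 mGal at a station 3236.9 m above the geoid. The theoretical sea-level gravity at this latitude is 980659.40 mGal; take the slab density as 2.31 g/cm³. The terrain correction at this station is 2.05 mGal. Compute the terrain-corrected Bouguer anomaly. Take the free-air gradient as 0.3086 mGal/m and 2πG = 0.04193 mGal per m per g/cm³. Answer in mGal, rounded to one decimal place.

118.4

Free-air correction = 0.3086 × 3236.9 = 998.91 mGal
Free-air anomaly = 980090.36 − 980659.40 + (998.91) = 429.87 mGal
Bouguer slab correction = 0.04193 × 2.31 × 3236.9 = 313.52 mGal
Simple Bouguer anomaly = 429.87 − (313.52) = 116.35 mGal
Complete Bouguer anomaly = 116.35 + 2.05 = 118.40 mGal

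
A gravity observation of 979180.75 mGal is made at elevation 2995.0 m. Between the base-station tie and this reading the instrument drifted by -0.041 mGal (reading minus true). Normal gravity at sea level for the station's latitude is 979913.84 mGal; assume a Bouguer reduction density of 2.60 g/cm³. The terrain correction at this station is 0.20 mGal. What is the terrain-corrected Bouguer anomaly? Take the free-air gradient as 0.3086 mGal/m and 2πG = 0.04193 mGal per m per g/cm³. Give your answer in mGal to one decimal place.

-135.1

Drift-corrected reading = 979180.75 − (-0.041) = 979180.791 mGal
Free-air correction = 0.3086 × 2995.0 = 924.26 mGal
Free-air anomaly = 979180.791 − 979913.84 + (924.26) = 191.211 mGal
Bouguer slab correction = 0.04193 × 2.60 × 2995.0 = 326.51 mGal
Simple Bouguer anomaly = 191.211 − (326.51) = -135.299 mGal
Complete Bouguer anomaly = -135.299 + 0.20 = -135.099 mGal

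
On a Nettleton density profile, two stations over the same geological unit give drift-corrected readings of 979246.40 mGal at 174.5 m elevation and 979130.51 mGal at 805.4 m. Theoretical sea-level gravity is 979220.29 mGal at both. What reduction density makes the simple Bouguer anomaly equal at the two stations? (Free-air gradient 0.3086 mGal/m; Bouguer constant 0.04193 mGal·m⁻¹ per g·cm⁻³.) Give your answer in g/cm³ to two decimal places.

2.98

Δg_obs = 979130.51 − 979246.40 = -115.89 mGal over Δh = 805.4 − 174.5 = 630.9 m
Equal Bouguer anomalies ⇒ Δg_obs + (0.3086 − 0.04193ρ)·Δh = 0
0.3086 − 0.04193ρ = −Δg_obs/Δh = 0.18369
ρ = (0.3086 − 0.18369) / 0.04193 = 2.98 g/cm³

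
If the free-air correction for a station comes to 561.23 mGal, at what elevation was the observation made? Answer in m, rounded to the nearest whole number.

1819

h = 561.23 / 0.3086 = 1818.63 m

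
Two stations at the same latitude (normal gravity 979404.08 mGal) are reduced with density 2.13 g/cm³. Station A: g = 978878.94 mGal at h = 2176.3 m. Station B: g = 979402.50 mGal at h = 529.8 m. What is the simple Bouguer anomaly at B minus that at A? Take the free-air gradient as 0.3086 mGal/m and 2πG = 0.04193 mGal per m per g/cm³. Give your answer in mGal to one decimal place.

Δg_SB(A) = 978878.94 − 979404.08 + 0.3086×2176.3 − 0.04193×2.13×2176.3 = -47.90 mGal
Δg_SB(B) = 979402.50 − 979404.08 + 0.3086×529.8 − 0.04193×2.13×529.8 = 114.60 mGal
Difference = 114.60 − (-47.90) = 162.50 mGal

162.5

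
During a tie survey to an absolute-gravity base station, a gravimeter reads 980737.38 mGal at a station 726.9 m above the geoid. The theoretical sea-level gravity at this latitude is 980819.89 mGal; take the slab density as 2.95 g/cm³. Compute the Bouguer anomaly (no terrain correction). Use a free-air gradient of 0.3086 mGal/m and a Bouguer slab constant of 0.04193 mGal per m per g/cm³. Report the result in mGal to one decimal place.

51.9

Free-air correction = 0.3086 × 726.9 = 224.32 mGal
Free-air anomaly = 980737.38 − 980819.89 + (224.32) = 141.81 mGal
Bouguer slab correction = 0.04193 × 2.95 × 726.9 = 89.91 mGal
Simple Bouguer anomaly = 141.81 − (89.91) = 51.90 mGal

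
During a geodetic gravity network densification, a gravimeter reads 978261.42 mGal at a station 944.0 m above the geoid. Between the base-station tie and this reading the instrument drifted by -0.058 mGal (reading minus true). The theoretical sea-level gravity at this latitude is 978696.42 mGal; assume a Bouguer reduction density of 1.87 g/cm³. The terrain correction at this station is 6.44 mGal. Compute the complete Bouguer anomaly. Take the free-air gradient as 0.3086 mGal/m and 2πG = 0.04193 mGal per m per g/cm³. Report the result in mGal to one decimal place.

Drift-corrected reading = 978261.42 − (-0.058) = 978261.478 mGal
Free-air correction = 0.3086 × 944.0 = 291.32 mGal
Free-air anomaly = 978261.478 − 978696.42 + (291.32) = -143.622 mGal
Bouguer slab correction = 0.04193 × 1.87 × 944.0 = 74.02 mGal
Simple Bouguer anomaly = -143.622 − (74.02) = -217.642 mGal
Complete Bouguer anomaly = -217.642 + 6.44 = -211.202 mGal

-211.2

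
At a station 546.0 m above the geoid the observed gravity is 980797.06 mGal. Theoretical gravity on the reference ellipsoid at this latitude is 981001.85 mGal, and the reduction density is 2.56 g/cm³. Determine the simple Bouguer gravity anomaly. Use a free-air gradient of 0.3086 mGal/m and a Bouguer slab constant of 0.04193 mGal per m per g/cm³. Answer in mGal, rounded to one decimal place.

Free-air correction = 0.3086 × 546.0 = 168.50 mGal
Free-air anomaly = 980797.06 − 981001.85 + (168.50) = -36.29 mGal
Bouguer slab correction = 0.04193 × 2.56 × 546.0 = 58.61 mGal
Simple Bouguer anomaly = -36.29 − (58.61) = -94.90 mGal

-94.9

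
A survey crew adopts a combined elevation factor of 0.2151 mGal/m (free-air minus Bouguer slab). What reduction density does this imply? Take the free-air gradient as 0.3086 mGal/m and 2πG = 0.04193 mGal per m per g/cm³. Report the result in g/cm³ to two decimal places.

2.23

0.2151 = 0.3086 − 0.04193 × ρ
ρ = (0.3086 − 0.2151) / 0.04193 = 2.23 g/cm³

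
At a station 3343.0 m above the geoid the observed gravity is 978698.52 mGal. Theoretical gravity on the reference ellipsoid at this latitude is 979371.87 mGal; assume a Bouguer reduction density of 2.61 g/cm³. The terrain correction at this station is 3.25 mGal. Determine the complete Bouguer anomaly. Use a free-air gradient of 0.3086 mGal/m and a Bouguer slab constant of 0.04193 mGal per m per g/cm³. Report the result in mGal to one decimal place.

Free-air correction = 0.3086 × 3343.0 = 1031.65 mGal
Free-air anomaly = 978698.52 − 979371.87 + (1031.65) = 358.30 mGal
Bouguer slab correction = 0.04193 × 2.61 × 3343.0 = 365.85 mGal
Simple Bouguer anomaly = 358.30 − (365.85) = -7.55 mGal
Complete Bouguer anomaly = -7.55 + 3.25 = -4.30 mGal

-4.3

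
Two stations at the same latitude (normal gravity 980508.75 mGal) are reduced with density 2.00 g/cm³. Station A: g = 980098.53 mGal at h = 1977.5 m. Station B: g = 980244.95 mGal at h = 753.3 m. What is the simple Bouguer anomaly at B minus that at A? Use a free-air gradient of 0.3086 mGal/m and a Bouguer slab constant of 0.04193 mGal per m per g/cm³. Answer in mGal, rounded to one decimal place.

-128.7

Δg_SB(A) = 980098.53 − 980508.75 + 0.3086×1977.5 − 0.04193×2.00×1977.5 = 34.20 mGal
Δg_SB(B) = 980244.95 − 980508.75 + 0.3086×753.3 − 0.04193×2.00×753.3 = -94.50 mGal
Difference = -94.50 − (34.20) = -128.70 mGal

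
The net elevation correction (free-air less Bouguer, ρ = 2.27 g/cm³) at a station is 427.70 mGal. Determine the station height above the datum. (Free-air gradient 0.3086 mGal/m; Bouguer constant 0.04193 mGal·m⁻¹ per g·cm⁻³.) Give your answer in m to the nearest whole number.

2004

Combined gradient = 0.3086 − 0.04193 × 2.27 = 0.2134189 mGal/m
h = 427.70 / 0.2134189 = 2004.04 m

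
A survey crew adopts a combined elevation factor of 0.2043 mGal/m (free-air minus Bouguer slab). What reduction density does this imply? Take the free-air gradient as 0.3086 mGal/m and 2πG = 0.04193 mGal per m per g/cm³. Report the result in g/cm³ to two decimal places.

0.2043 = 0.3086 − 0.04193 × ρ
ρ = (0.3086 − 0.2043) / 0.04193 = 2.49 g/cm³

2.49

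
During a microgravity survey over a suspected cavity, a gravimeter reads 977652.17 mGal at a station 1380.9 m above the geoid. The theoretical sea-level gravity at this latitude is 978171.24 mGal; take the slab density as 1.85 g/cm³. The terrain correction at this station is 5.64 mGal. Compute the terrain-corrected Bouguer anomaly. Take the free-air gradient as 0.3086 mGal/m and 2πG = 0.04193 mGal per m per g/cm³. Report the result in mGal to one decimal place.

Free-air correction = 0.3086 × 1380.9 = 426.15 mGal
Free-air anomaly = 977652.17 − 978171.24 + (426.15) = -92.92 mGal
Bouguer slab correction = 0.04193 × 1.85 × 1380.9 = 107.12 mGal
Simple Bouguer anomaly = -92.92 − (107.12) = -200.04 mGal
Complete Bouguer anomaly = -200.04 + 5.64 = -194.40 mGal

-194.4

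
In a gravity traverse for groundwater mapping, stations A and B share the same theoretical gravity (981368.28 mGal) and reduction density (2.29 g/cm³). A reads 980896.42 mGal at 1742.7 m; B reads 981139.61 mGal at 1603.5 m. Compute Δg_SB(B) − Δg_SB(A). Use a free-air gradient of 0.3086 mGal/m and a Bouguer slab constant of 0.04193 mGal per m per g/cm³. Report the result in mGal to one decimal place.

213.6

Δg_SB(A) = 980896.42 − 981368.28 + 0.3086×1742.7 − 0.04193×2.29×1742.7 = -101.40 mGal
Δg_SB(B) = 981139.61 − 981368.28 + 0.3086×1603.5 − 0.04193×2.29×1603.5 = 112.20 mGal
Difference = 112.20 − (-101.40) = 213.60 mGal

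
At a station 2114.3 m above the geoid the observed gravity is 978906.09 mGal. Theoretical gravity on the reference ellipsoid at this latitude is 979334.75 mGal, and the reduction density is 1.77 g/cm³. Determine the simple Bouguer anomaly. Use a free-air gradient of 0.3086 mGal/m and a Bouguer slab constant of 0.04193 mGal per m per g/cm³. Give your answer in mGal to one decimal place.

Free-air correction = 0.3086 × 2114.3 = 652.47 mGal
Free-air anomaly = 978906.09 − 979334.75 + (652.47) = 223.81 mGal
Bouguer slab correction = 0.04193 × 1.77 × 2114.3 = 156.92 mGal
Simple Bouguer anomaly = 223.81 − (156.92) = 66.89 mGal

66.9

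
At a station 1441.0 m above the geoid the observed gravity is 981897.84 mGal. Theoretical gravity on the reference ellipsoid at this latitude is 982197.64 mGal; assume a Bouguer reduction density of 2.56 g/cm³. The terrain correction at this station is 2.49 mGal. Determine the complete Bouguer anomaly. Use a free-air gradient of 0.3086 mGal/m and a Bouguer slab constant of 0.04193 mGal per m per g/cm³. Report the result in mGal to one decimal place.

-7.3

Free-air correction = 0.3086 × 1441.0 = 444.69 mGal
Free-air anomaly = 981897.84 − 982197.64 + (444.69) = 144.89 mGal
Bouguer slab correction = 0.04193 × 2.56 × 1441.0 = 154.68 mGal
Simple Bouguer anomaly = 144.89 − (154.68) = -9.79 mGal
Complete Bouguer anomaly = -9.79 + 2.49 = -7.30 mGal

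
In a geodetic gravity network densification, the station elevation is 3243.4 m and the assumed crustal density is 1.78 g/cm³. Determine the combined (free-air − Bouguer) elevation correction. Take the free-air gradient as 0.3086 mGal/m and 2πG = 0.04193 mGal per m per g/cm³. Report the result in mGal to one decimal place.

758.8

Combined gradient = 0.3086 − 0.04193 × 1.78 = 0.2339646 mGal/m
Combined elevation correction = 0.2339646 × 3243.4 = 758.8 mGal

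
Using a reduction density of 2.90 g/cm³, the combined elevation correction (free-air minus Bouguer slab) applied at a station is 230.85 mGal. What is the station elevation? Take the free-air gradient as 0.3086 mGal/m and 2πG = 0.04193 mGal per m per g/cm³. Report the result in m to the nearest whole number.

Combined gradient = 0.3086 − 0.04193 × 2.90 = 0.1870030 mGal/m
h = 230.85 / 0.1870030 = 1234.47 m

1234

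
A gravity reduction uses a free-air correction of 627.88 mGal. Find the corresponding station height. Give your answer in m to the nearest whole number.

h = 627.88 / 0.3086 = 2034.61 m

2035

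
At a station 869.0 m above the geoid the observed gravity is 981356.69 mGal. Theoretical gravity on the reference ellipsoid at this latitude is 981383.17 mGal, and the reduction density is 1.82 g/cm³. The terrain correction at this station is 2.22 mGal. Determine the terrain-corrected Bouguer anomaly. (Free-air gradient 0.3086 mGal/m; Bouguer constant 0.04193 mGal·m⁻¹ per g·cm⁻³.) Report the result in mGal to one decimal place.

177.6

Free-air correction = 0.3086 × 869.0 = 268.17 mGal
Free-air anomaly = 981356.69 − 981383.17 + (268.17) = 241.69 mGal
Bouguer slab correction = 0.04193 × 1.82 × 869.0 = 66.32 mGal
Simple Bouguer anomaly = 241.69 − (66.32) = 175.37 mGal
Complete Bouguer anomaly = 175.37 + 2.22 = 177.59 mGal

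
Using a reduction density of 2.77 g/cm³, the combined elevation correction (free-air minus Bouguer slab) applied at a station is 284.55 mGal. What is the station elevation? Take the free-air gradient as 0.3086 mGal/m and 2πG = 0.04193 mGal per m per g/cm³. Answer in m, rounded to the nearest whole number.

Combined gradient = 0.3086 − 0.04193 × 2.77 = 0.1924539 mGal/m
h = 284.55 / 0.1924539 = 1478.54 m

1479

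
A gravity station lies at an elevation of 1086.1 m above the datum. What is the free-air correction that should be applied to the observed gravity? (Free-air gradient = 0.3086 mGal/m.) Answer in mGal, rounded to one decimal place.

335.2

Free-air correction = 0.3086 × 1086.1 = 335.2 mGal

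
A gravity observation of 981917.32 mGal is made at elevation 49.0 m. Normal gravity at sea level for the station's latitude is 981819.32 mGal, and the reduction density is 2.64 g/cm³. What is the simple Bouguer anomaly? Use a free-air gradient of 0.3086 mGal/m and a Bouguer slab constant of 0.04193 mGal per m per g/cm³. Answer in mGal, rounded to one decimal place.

Free-air correction = 0.3086 × 49.0 = 15.12 mGal
Free-air anomaly = 981917.32 − 981819.32 + (15.12) = 113.12 mGal
Bouguer slab correction = 0.04193 × 2.64 × 49.0 = 5.42 mGal
Simple Bouguer anomaly = 113.12 − (5.42) = 107.70 mGal

107.7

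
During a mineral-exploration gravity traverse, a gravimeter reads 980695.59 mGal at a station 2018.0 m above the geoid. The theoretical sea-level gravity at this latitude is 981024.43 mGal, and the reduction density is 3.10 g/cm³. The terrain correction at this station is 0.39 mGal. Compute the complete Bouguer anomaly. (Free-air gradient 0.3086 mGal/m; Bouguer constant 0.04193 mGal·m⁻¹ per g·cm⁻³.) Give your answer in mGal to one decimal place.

Free-air correction = 0.3086 × 2018.0 = 622.75 mGal
Free-air anomaly = 980695.59 − 981024.43 + (622.75) = 293.91 mGal
Bouguer slab correction = 0.04193 × 3.10 × 2018.0 = 262.31 mGal
Simple Bouguer anomaly = 293.91 − (262.31) = 31.60 mGal
Complete Bouguer anomaly = 31.60 + 0.39 = 31.99 mGal

32.0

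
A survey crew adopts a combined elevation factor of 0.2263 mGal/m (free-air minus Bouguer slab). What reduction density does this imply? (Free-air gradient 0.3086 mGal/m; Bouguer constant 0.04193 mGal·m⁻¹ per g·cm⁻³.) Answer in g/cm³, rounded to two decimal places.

0.2263 = 0.3086 − 0.04193 × ρ
ρ = (0.3086 − 0.2263) / 0.04193 = 1.96 g/cm³

1.96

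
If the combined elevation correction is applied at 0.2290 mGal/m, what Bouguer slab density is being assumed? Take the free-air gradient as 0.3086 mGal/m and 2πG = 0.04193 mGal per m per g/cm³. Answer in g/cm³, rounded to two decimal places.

1.90

0.2290 = 0.3086 − 0.04193 × ρ
ρ = (0.3086 − 0.2290) / 0.04193 = 1.90 g/cm³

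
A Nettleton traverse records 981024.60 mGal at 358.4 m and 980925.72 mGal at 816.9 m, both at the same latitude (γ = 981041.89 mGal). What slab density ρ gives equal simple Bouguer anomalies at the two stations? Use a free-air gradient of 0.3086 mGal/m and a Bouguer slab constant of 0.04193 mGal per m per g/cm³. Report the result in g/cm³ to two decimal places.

Δg_obs = 980925.72 − 981024.60 = -98.88 mGal over Δh = 816.9 − 358.4 = 458.5 m
Equal Bouguer anomalies ⇒ Δg_obs + (0.3086 − 0.04193ρ)·Δh = 0
0.3086 − 0.04193ρ = −Δg_obs/Δh = 0.21566
ρ = (0.3086 − 0.21566) / 0.04193 = 2.22 g/cm³

2.22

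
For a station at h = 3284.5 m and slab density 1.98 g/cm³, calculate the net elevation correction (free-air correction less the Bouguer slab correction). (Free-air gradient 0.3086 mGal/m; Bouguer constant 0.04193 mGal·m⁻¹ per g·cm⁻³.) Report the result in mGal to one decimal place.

Combined gradient = 0.3086 − 0.04193 × 1.98 = 0.2255786 mGal/m
Combined elevation correction = 0.2255786 × 3284.5 = 740.9 mGal

740.9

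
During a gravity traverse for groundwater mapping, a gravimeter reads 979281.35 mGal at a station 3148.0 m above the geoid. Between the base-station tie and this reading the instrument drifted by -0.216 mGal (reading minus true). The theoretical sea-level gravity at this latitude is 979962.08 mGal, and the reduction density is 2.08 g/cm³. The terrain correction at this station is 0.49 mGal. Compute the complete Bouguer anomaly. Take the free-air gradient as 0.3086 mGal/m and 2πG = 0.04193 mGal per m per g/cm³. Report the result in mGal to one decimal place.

16.9

Drift-corrected reading = 979281.35 − (-0.216) = 979281.566 mGal
Free-air correction = 0.3086 × 3148.0 = 971.47 mGal
Free-air anomaly = 979281.566 − 979962.08 + (971.47) = 290.956 mGal
Bouguer slab correction = 0.04193 × 2.08 × 3148.0 = 274.55 mGal
Simple Bouguer anomaly = 290.956 − (274.55) = 16.406 mGal
Complete Bouguer anomaly = 16.406 + 0.49 = 16.896 mGal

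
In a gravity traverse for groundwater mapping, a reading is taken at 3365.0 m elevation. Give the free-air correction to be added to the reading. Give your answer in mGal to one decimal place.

1038.4

Free-air correction = 0.3086 × 3365.0 = 1038.4 mGal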